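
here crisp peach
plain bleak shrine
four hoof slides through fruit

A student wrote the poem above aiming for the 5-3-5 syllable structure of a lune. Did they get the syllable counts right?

No

Line 1: here (1), crisp (1), peach (1) → 3 (expected 5)
Line 2: plain (1), bleak (1), shrine (1) → 3 ✓
Line 3: four (1), hoof (1), slides (1), through (1), fruit (1) → 5 ✓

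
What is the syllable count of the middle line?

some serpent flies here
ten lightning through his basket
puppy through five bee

The middle line: ten (1), lightning (2), through (1), his (1), basket (2) → 7

7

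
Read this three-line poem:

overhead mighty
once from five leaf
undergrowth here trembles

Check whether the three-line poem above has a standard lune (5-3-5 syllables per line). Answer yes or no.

No

Line 1: "overhead mighty": 3+2 = 5 ✓
Line 2: "once from five leaf": 1+1+1+1 = 4 (expected 3)
Line 3: "undergrowth here trembles": 3+1+2 = 6 (expected 5)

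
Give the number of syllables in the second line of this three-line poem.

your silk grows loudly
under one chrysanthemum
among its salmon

7

The second line: under (2), one (1), chrysanthemum (4) → 7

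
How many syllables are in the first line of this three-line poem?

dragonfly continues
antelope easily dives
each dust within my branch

6

The first line: "dragonfly continues": 3+3 = 6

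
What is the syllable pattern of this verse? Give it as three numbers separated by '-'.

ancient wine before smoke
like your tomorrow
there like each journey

6-5-5

Line 1: ancient (2), wine (1), before (2), smoke (1) → 6
Line 2: like (1), your (1), tomorrow (3) → 5
Line 3: there (1), like (1), each (1), journey (2) → 5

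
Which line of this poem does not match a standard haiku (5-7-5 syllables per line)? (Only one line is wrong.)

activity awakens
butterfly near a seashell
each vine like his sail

Line 1: activity(4) + awakens(3) = 7 (expected 5)
Line 2: butterfly(3) + near(1) + a(1) + seashell(2) = 7 ✓
Line 3: each(1) + vine(1) + like(1) + his(1) + sail(1) = 5 ✓

Line 1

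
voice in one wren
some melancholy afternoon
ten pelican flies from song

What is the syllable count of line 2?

Line 2: "some melancholy afternoon": 1+4+3 = 8

8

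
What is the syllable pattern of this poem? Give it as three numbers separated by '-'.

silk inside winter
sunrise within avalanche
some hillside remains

5-7-5

Line 1: silk (1), inside (2), winter (2) → 5
Line 2: sunrise (2), within (2), avalanche (3) → 7
Line 3: some (1), hillside (2), remains (2) → 5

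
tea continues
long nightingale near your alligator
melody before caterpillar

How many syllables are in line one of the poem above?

Line one: tea (1), continues (3) → 4

4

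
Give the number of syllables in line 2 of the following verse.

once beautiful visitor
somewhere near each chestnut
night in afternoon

Line 2: "somewhere near each chestnut": 2+1+1+2 = 6

6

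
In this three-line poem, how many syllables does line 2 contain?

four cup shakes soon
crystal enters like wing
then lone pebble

Line 2: crystal (2), enters (2), like (1), wing (1) → 6

6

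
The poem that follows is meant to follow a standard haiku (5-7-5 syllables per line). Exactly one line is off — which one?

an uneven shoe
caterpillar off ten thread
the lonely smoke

Line 3

Line 1: an(1) + uneven(3) + shoe(1) = 5 ✓
Line 2: caterpillar(4) + off(1) + ten(1) + thread(1) = 7 ✓
Line 3: the(1) + lonely(2) + smoke(1) = 4 (expected 5)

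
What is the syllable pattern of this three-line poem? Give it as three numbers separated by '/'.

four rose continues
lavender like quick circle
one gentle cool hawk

Line 1: four(1) + rose(1) + continues(3) = 5
Line 2: lavender(3) + like(1) + quick(1) + circle(2) = 7
Line 3: one(1) + gentle(2) + cool(1) + hawk(1) = 5

5/7/5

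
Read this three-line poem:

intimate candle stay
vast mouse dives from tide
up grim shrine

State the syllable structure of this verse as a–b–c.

Line 1: "intimate candle stay": 3+2+1 = 6
Line 2: "vast mouse dives from tide": 1+1+1+1+1 = 5
Line 3: "up grim shrine": 1+1+1 = 3

6–5–3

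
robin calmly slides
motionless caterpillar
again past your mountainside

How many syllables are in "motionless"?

3

"motionless" has 3 syllables.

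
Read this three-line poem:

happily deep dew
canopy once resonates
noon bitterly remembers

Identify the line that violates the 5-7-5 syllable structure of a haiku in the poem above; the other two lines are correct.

Line 1: "happily deep dew": 3+1+1 = 5 ✓
Line 2: "canopy once resonates": 3+1+3 = 7 ✓
Line 3: "noon bitterly remembers": 1+3+3 = 7 (expected 5)

The third line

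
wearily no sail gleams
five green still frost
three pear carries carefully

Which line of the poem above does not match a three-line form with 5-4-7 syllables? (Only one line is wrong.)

Line 1: wearily (3), no (1), sail (1), gleams (1) → 6 (expected 5)
Line 2: five (1), green (1), still (1), frost (1) → 4 ✓
Line 3: three (1), pear (1), carries (2), carefully (3) → 7 ✓

The first line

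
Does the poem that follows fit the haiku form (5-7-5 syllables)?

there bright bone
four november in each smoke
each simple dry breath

Line 1: "there bright bone": 1+1+1 = 3 (expected 5)
Line 2: "four november in each smoke": 1+3+1+1+1 = 7 ✓
Line 3: "each simple dry breath": 1+2+1+1 = 5 ✓

No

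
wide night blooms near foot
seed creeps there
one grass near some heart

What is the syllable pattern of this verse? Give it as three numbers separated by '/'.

5/3/5

Line 1: wide (1), night (1), blooms (1), near (1), foot (1) → 5
Line 2: seed (1), creeps (1), there (1) → 3
Line 3: one (1), grass (1), near (1), some (1), heart (1) → 5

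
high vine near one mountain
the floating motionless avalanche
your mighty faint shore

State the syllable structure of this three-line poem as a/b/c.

Line 1: "high vine near one mountain": 1+1+1+1+2 = 6
Line 2: "the floating motionless avalanche": 1+2+3+3 = 9
Line 3: "your mighty faint shore": 1+2+1+1 = 5

6/9/5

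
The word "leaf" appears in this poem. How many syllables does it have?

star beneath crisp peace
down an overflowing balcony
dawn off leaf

"leaf" has 1 syllable.

1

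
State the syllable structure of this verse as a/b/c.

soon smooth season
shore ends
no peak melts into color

4/2/7

Line 1: soon(1) + smooth(1) + season(2) = 4
Line 2: shore(1) + ends(1) = 2
Line 3: no(1) + peak(1) + melts(1) + into(2) + color(2) = 7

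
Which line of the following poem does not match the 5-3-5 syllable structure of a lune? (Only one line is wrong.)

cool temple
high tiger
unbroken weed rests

Line 1: cool(1) + temple(2) = 3 (expected 5)
Line 2: high(1) + tiger(2) = 3 ✓
Line 3: unbroken(3) + weed(1) + rests(1) = 5 ✓

Line 1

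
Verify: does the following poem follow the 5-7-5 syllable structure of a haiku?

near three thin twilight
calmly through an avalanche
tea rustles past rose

Yes

Line 1: "near three thin twilight": 1+1+1+2 = 5 ✓
Line 2: "calmly through an avalanche": 2+1+1+3 = 7 ✓
Line 3: "tea rustles past rose": 1+2+1+1 = 5 ✓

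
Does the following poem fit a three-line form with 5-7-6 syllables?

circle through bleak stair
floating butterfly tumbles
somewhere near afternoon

Yes

Line 1: circle(2) + through(1) + bleak(1) + stair(1) = 5 ✓
Line 2: floating(2) + butterfly(3) + tumbles(2) = 7 ✓
Line 3: somewhere(2) + near(1) + afternoon(3) = 6 ✓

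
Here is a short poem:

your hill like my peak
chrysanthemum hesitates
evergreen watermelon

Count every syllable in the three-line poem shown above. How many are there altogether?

Line 1: your(1) + hill(1) + like(1) + my(1) + peak(1) = 5
Line 2: chrysanthemum(4) + hesitates(3) = 7
Line 3: evergreen(3) + watermelon(4) = 7
Total: 5 + 7 + 7 = 19

19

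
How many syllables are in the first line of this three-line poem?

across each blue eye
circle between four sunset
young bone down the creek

5

The first line: across (2), each (1), blue (1), eye (1) → 5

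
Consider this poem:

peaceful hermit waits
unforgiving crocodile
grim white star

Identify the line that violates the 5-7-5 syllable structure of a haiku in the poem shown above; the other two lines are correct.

The third line

Line 1: peaceful(2) + hermit(2) + waits(1) = 5 ✓
Line 2: unforgiving(4) + crocodile(3) = 7 ✓
Line 3: grim(1) + white(1) + star(1) = 3 (expected 5)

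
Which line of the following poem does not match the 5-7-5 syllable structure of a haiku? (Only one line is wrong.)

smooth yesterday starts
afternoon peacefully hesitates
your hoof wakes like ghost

Line 1: smooth (1), yesterday (3), starts (1) → 5 ✓
Line 2: afternoon (3), peacefully (3), hesitates (3) → 9 (expected 7)
Line 3: your (1), hoof (1), wakes (1), like (1), ghost (1) → 5 ✓

The second line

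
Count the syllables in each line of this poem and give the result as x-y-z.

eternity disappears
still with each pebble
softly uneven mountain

7-5-7

Line 1: "eternity disappears": 4+3 = 7
Line 2: "still with each pebble": 1+1+1+2 = 5
Line 3: "softly uneven mountain": 2+3+2 = 7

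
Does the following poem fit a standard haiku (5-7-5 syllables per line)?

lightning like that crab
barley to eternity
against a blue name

Line 1: "lightning like that crab": 2+1+1+1 = 5 ✓
Line 2: "barley to eternity": 2+1+4 = 7 ✓
Line 3: "against a blue name": 2+1+1+1 = 5 ✓

Yes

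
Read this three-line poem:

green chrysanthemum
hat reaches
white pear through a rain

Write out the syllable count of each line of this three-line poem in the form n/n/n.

5/3/5

Line 1: green(1) + chrysanthemum(4) = 5
Line 2: hat(1) + reaches(2) = 3
Line 3: white(1) + pear(1) + through(1) + a(1) + rain(1) = 5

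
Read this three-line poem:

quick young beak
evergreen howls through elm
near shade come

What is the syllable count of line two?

6

Line two: evergreen (3), howls (1), through (1), elm (1) → 6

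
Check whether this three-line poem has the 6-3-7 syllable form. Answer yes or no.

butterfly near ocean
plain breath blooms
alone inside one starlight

Yes

Line 1: butterfly (3), near (1), ocean (2) → 6 ✓
Line 2: plain (1), breath (1), blooms (1) → 3 ✓
Line 3: alone (2), inside (2), one (1), starlight (2) → 7 ✓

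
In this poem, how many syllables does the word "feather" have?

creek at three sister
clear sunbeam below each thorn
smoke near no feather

2

"feather" has 2 syllables.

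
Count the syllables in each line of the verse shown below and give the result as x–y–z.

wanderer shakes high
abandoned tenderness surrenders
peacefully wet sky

5–9–5

Line 1: wanderer (3), shakes (1), high (1) → 5
Line 2: abandoned (3), tenderness (3), surrenders (3) → 9
Line 3: peacefully (3), wet (1), sky (1) → 5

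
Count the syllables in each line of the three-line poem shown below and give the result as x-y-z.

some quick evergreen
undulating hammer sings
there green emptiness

Line 1: some (1), quick (1), evergreen (3) → 5
Line 2: undulating (4), hammer (2), sings (1) → 7
Line 3: there (1), green (1), emptiness (3) → 5

5-7-5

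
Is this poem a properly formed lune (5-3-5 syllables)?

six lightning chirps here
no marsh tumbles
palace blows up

No

Line 1: six(1) + lightning(2) + chirps(1) + here(1) = 5 ✓
Line 2: no(1) + marsh(1) + tumbles(2) = 4 (expected 3)
Line 3: palace(2) + blows(1) + up(1) = 4 (expected 5)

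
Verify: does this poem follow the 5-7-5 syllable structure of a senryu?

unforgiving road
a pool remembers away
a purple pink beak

Line 1: unforgiving(4) + road(1) = 5 ✓
Line 2: a(1) + pool(1) + remembers(3) + away(2) = 7 ✓
Line 3: a(1) + purple(2) + pink(1) + beak(1) = 5 ✓

Yes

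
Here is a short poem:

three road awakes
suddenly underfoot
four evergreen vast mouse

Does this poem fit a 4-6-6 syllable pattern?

Line 1: three (1), road (1), awakes (2) → 4 ✓
Line 2: suddenly (3), underfoot (3) → 6 ✓
Line 3: four (1), evergreen (3), vast (1), mouse (1) → 6 ✓

Yes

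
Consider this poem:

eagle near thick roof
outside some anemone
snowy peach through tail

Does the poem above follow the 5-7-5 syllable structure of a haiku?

Line 1: eagle (2), near (1), thick (1), roof (1) → 5 ✓
Line 2: outside (2), some (1), anemone (4) → 7 ✓
Line 3: snowy (2), peach (1), through (1), tail (1) → 5 ✓

Yes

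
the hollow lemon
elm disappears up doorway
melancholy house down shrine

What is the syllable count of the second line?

The second line: "elm disappears up doorway": 1+3+1+2 = 7

7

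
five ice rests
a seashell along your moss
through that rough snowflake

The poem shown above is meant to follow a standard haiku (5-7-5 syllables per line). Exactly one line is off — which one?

The first line

Line 1: "five ice rests": 1+1+1 = 3 (expected 5)
Line 2: "a seashell along your moss": 1+2+2+1+1 = 7 ✓
Line 3: "through that rough snowflake": 1+1+1+2 = 5 ✓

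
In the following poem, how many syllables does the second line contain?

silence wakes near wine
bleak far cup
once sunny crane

The second line: bleak (1), far (1), cup (1) → 3

3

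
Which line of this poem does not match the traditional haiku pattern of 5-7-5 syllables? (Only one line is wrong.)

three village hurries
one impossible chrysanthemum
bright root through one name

The second line

Line 1: three (1), village (2), hurries (2) → 5 ✓
Line 2: one (1), impossible (4), chrysanthemum (4) → 9 (expected 7)
Line 3: bright (1), root (1), through (1), one (1), name (1) → 5 ✓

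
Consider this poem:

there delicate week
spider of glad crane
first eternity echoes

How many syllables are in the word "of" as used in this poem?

1

"of" has 1 syllable.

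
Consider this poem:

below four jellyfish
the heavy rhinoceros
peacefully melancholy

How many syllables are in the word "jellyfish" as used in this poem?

3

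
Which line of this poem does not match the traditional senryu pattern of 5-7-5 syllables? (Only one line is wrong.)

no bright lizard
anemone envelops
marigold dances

Line 1: "no bright lizard": 1+1+2 = 4 (expected 5)
Line 2: "anemone envelops": 4+3 = 7 ✓
Line 3: "marigold dances": 3+2 = 5 ✓

The first line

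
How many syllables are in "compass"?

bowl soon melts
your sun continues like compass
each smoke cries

"compass" has 2 syllables.

2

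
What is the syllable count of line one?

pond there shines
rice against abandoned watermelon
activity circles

3

Line one: "pond there shines": 1+1+1 = 3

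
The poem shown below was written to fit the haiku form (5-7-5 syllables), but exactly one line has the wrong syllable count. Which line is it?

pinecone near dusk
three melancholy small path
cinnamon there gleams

The first line

Line 1: "pinecone near dusk": 2+1+1 = 4 (expected 5)
Line 2: "three melancholy small path": 1+4+1+1 = 7 ✓
Line 3: "cinnamon there gleams": 3+1+1 = 5 ✓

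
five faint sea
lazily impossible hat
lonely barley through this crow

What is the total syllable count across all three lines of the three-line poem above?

Line 1: "five faint sea": 1+1+1 = 3
Line 2: "lazily impossible hat": 3+4+1 = 8
Line 3: "lonely barley through this crow": 2+2+1+1+1 = 7
Total: 3 + 8 + 7 = 18

18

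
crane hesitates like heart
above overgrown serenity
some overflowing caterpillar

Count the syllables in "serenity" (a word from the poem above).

4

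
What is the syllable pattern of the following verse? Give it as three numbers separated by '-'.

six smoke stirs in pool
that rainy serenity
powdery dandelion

5-7-7

Line 1: six (1), smoke (1), stirs (1), in (1), pool (1) → 5
Line 2: that (1), rainy (2), serenity (4) → 7
Line 3: powdery (3), dandelion (4) → 7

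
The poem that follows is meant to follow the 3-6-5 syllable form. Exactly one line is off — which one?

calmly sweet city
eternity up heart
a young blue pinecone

Line 1

Line 1: calmly (2), sweet (1), city (2) → 5 (expected 3)
Line 2: eternity (4), up (1), heart (1) → 6 ✓
Line 3: a (1), young (1), blue (1), pinecone (2) → 5 ✓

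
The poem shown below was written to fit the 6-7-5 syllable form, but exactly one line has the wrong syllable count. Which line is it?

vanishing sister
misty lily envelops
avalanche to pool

Line 1

Line 1: "vanishing sister": 3+2 = 5 (expected 6)
Line 2: "misty lily envelops": 2+2+3 = 7 ✓
Line 3: "avalanche to pool": 3+1+1 = 5 ✓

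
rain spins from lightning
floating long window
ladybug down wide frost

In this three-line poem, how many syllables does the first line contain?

The first line: rain (1), spins (1), from (1), lightning (2) → 5

5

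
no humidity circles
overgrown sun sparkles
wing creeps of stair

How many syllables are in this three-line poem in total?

17

Line 1: no (1), humidity (4), circles (2) → 7
Line 2: overgrown (3), sun (1), sparkles (2) → 6
Line 3: wing (1), creeps (1), of (1), stair (1) → 4
Total: 7 + 6 + 4 = 17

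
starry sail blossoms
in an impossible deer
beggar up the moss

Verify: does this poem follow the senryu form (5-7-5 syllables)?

Yes

Line 1: starry (2), sail (1), blossoms (2) → 5 ✓
Line 2: in (1), an (1), impossible (4), deer (1) → 7 ✓
Line 3: beggar (2), up (1), the (1), moss (1) → 5 ✓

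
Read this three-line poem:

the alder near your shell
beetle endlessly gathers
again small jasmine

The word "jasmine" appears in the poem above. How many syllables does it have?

"jasmine" has 2 syllables.

2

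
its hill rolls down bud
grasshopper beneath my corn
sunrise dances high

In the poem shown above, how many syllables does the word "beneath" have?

2

"beneath" has 2 syllables.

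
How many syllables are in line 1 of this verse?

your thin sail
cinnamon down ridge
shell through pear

Line 1: "your thin sail": 1+1+1 = 3

3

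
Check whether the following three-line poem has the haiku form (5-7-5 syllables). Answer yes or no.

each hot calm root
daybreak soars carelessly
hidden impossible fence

Line 1: each(1) + hot(1) + calm(1) + root(1) = 4 (expected 5)
Line 2: daybreak(2) + soars(1) + carelessly(3) = 6 (expected 7)
Line 3: hidden(2) + impossible(4) + fence(1) = 7 (expected 5)

No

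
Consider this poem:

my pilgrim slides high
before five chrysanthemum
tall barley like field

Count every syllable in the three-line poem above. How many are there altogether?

17

Line 1: my(1) + pilgrim(2) + slides(1) + high(1) = 5
Line 2: before(2) + five(1) + chrysanthemum(4) = 7
Line 3: tall(1) + barley(2) + like(1) + field(1) = 5
Total: 5 + 7 + 5 = 17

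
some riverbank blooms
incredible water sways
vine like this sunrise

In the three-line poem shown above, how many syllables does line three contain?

Line three: vine(1) + like(1) + this(1) + sunrise(2) = 5

5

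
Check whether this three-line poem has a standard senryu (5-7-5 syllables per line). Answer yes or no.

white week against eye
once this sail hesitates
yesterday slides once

Line 1: white(1) + week(1) + against(2) + eye(1) = 5 ✓
Line 2: once(1) + this(1) + sail(1) + hesitates(3) = 6 (expected 7)
Line 3: yesterday(3) + slides(1) + once(1) = 5 ✓

No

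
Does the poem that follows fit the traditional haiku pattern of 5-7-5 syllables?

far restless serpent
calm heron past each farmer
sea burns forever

Line 1: far(1) + restless(2) + serpent(2) = 5 ✓
Line 2: calm(1) + heron(2) + past(1) + each(1) + farmer(2) = 7 ✓
Line 3: sea(1) + burns(1) + forever(3) = 5 ✓

Yes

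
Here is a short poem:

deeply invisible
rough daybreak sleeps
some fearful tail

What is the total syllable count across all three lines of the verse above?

Line 1: "deeply invisible": 2+4 = 6
Line 2: "rough daybreak sleeps": 1+2+1 = 4
Line 3: "some fearful tail": 1+2+1 = 4
Total: 6 + 4 + 4 = 14

14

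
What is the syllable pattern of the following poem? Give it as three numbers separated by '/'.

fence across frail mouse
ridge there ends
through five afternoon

5/3/5

Line 1: fence (1), across (2), frail (1), mouse (1) → 5
Line 2: ridge (1), there (1), ends (1) → 3
Line 3: through (1), five (1), afternoon (3) → 5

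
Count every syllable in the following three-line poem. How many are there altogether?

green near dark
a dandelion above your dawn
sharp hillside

Line 1: green(1) + near(1) + dark(1) = 3
Line 2: a(1) + dandelion(4) + above(2) + your(1) + dawn(1) = 9
Line 3: sharp(1) + hillside(2) = 3
Total: 3 + 9 + 3 = 15

15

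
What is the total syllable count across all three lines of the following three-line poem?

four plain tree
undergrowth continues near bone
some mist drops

14

Line 1: four(1) + plain(1) + tree(1) = 3
Line 2: undergrowth(3) + continues(3) + near(1) + bone(1) = 8
Line 3: some(1) + mist(1) + drops(1) = 3
Total: 3 + 8 + 3 = 14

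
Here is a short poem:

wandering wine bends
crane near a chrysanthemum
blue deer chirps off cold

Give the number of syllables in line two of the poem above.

Line two: crane(1) + near(1) + a(1) + chrysanthemum(4) = 7

7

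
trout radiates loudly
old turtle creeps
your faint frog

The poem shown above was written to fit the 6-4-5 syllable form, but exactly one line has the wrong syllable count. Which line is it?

Line 3

Line 1: "trout radiates loudly": 1+3+2 = 6 ✓
Line 2: "old turtle creeps": 1+2+1 = 4 ✓
Line 3: "your faint frog": 1+1+1 = 3 (expected 5)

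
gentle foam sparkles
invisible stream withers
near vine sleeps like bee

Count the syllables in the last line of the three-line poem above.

5

The last line: near(1) + vine(1) + sleeps(1) + like(1) + bee(1) = 5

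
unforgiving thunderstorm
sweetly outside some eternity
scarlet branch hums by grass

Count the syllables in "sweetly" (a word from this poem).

"sweetly" has 2 syllables.

2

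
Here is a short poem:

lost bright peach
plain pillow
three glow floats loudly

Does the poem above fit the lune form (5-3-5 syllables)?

Line 1: "lost bright peach": 1+1+1 = 3 (expected 5)
Line 2: "plain pillow": 1+2 = 3 ✓
Line 3: "three glow floats loudly": 1+1+1+2 = 5 ✓

No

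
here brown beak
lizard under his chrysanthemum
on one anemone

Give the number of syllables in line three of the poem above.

Line three: on (1), one (1), anemone (4) → 6

6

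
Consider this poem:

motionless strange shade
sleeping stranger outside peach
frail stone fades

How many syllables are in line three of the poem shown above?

3

Line three: frail(1) + stone(1) + fades(1) = 3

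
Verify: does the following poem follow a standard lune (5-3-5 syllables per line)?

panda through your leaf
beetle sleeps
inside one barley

Yes

Line 1: "panda through your leaf": 2+1+1+1 = 5 ✓
Line 2: "beetle sleeps": 2+1 = 3 ✓
Line 3: "inside one barley": 2+1+2 = 5 ✓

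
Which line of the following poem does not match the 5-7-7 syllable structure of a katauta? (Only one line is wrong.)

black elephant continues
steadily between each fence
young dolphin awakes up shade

Line 1: "black elephant continues": 1+3+3 = 7 (expected 5)
Line 2: "steadily between each fence": 3+2+1+1 = 7 ✓
Line 3: "young dolphin awakes up shade": 1+2+2+1+1 = 7 ✓

Line 1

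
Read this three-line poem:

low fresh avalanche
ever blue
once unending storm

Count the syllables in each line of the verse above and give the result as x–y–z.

Line 1: low (1), fresh (1), avalanche (3) → 5
Line 2: ever (2), blue (1) → 3
Line 3: once (1), unending (3), storm (1) → 5

5–3–5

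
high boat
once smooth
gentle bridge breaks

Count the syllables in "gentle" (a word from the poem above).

2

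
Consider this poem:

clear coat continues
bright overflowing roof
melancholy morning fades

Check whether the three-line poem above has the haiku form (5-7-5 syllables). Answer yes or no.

No

Line 1: "clear coat continues": 1+1+3 = 5 ✓
Line 2: "bright overflowing roof": 1+4+1 = 6 (expected 7)
Line 3: "melancholy morning fades": 4+2+1 = 7 (expected 5)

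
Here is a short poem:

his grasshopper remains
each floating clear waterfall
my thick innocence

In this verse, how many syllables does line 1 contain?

Line 1: "his grasshopper remains": 1+3+2 = 6

6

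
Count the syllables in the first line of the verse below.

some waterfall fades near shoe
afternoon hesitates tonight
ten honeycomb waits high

The first line: some(1) + waterfall(3) + fades(1) + near(1) + shoe(1) = 7

7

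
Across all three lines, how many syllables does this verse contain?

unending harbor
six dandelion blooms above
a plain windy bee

Line 1: "unending harbor": 3+2 = 5
Line 2: "six dandelion blooms above": 1+4+1+2 = 8
Line 3: "a plain windy bee": 1+1+2+1 = 5
Total: 5 + 8 + 5 = 18

18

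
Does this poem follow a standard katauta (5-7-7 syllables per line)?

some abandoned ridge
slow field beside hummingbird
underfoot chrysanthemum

Yes

Line 1: some (1), abandoned (3), ridge (1) → 5 ✓
Line 2: slow (1), field (1), beside (2), hummingbird (3) → 7 ✓
Line 3: underfoot (3), chrysanthemum (4) → 7 ✓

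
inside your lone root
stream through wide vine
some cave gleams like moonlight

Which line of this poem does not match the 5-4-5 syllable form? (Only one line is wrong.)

Line 3

Line 1: inside (2), your (1), lone (1), root (1) → 5 ✓
Line 2: stream (1), through (1), wide (1), vine (1) → 4 ✓
Line 3: some (1), cave (1), gleams (1), like (1), moonlight (2) → 6 (expected 5)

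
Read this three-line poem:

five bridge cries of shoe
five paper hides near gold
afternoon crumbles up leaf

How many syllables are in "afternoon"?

3

"afternoon" has 3 syllables.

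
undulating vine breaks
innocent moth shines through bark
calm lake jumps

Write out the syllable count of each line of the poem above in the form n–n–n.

6–7–3

Line 1: undulating (4), vine (1), breaks (1) → 6
Line 2: innocent (3), moth (1), shines (1), through (1), bark (1) → 7
Line 3: calm (1), lake (1), jumps (1) → 3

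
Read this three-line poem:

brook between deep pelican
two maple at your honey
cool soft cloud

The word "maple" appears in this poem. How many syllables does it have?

2

"maple" has 2 syllables.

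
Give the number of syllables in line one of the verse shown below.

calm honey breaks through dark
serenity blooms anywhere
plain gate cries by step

Line one: "calm honey breaks through dark": 1+2+1+1+1 = 6

6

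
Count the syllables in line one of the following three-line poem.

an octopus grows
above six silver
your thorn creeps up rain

Line one: an(1) + octopus(3) + grows(1) = 5

5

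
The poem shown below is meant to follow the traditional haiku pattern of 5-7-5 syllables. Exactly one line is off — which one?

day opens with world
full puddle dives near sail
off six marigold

Line 1: day(1) + opens(2) + with(1) + world(1) = 5 ✓
Line 2: full(1) + puddle(2) + dives(1) + near(1) + sail(1) = 6 (expected 7)
Line 3: off(1) + six(1) + marigold(3) = 5 ✓

The second line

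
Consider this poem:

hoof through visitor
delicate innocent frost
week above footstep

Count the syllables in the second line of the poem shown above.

The second line: delicate (3), innocent (3), frost (1) → 7

7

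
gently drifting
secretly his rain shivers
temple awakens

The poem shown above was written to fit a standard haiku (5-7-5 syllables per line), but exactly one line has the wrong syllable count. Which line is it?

Line 1

Line 1: "gently drifting": 2+2 = 4 (expected 5)
Line 2: "secretly his rain shivers": 3+1+1+2 = 7 ✓
Line 3: "temple awakens": 2+3 = 5 ✓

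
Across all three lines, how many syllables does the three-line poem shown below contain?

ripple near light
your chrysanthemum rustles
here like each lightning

Line 1: ripple(2) + near(1) + light(1) = 4
Line 2: your(1) + chrysanthemum(4) + rustles(2) = 7
Line 3: here(1) + like(1) + each(1) + lightning(2) = 5
Total: 4 + 7 + 5 = 16

16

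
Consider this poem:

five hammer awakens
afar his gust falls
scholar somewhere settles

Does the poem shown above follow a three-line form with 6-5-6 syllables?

Line 1: five(1) + hammer(2) + awakens(3) = 6 ✓
Line 2: afar(2) + his(1) + gust(1) + falls(1) = 5 ✓
Line 3: scholar(2) + somewhere(2) + settles(2) = 6 ✓

Yes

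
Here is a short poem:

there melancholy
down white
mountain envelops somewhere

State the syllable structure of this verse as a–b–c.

Line 1: "there melancholy": 1+4 = 5
Line 2: "down white": 1+1 = 2
Line 3: "mountain envelops somewhere": 2+3+2 = 7

5–2–7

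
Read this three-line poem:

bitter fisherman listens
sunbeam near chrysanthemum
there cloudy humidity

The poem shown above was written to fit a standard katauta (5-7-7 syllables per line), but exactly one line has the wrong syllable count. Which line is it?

Line 1: "bitter fisherman listens": 2+3+2 = 7 (expected 5)
Line 2: "sunbeam near chrysanthemum": 2+1+4 = 7 ✓
Line 3: "there cloudy humidity": 1+2+4 = 7 ✓

The first line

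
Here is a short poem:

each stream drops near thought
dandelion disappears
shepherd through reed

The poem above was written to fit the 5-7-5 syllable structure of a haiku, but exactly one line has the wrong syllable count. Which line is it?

The third line

Line 1: "each stream drops near thought": 1+1+1+1+1 = 5 ✓
Line 2: "dandelion disappears": 4+3 = 7 ✓
Line 3: "shepherd through reed": 2+1+1 = 4 (expected 5)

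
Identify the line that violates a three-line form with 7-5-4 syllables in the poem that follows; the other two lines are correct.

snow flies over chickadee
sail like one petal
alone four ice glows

Line 1: snow(1) + flies(1) + over(2) + chickadee(3) = 7 ✓
Line 2: sail(1) + like(1) + one(1) + petal(2) = 5 ✓
Line 3: alone(2) + four(1) + ice(1) + glows(1) = 5 (expected 4)

Line 3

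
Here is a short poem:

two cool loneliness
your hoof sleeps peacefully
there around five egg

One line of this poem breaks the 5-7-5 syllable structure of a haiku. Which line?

Line 1: two (1), cool (1), loneliness (3) → 5 ✓
Line 2: your (1), hoof (1), sleeps (1), peacefully (3) → 6 (expected 7)
Line 3: there (1), around (2), five (1), egg (1) → 5 ✓

Line 2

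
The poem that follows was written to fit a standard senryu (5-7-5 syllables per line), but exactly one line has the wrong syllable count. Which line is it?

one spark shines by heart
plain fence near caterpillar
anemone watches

Line 1: one (1), spark (1), shines (1), by (1), heart (1) → 5 ✓
Line 2: plain (1), fence (1), near (1), caterpillar (4) → 7 ✓
Line 3: anemone (4), watches (2) → 6 (expected 5)

The third line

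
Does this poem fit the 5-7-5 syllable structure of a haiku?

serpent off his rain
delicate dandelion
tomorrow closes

Yes

Line 1: serpent (2), off (1), his (1), rain (1) → 5 ✓
Line 2: delicate (3), dandelion (4) → 7 ✓
Line 3: tomorrow (3), closes (2) → 5 ✓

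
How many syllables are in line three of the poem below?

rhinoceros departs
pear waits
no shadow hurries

Line three: no (1), shadow (2), hurries (2) → 5

5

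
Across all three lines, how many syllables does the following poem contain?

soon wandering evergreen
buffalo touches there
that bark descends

Line 1: soon(1) + wandering(3) + evergreen(3) = 7
Line 2: buffalo(3) + touches(2) + there(1) = 6
Line 3: that(1) + bark(1) + descends(2) = 4
Total: 7 + 6 + 4 = 17

17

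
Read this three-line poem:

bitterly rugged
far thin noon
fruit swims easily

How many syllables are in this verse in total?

Line 1: bitterly(3) + rugged(2) = 5
Line 2: far(1) + thin(1) + noon(1) = 3
Line 3: fruit(1) + swims(1) + easily(3) = 5
Total: 5 + 3 + 5 = 13

13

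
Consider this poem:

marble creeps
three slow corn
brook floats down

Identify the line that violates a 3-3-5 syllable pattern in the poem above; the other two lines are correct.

The third line

Line 1: "marble creeps": 2+1 = 3 ✓
Line 2: "three slow corn": 1+1+1 = 3 ✓
Line 3: "brook floats down": 1+1+1 = 3 (expected 5)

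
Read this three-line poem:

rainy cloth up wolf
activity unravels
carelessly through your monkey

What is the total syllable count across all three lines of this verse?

Line 1: rainy(2) + cloth(1) + up(1) + wolf(1) = 5
Line 2: activity(4) + unravels(3) = 7
Line 3: carelessly(3) + through(1) + your(1) + monkey(2) = 7
Total: 5 + 7 + 7 = 19

19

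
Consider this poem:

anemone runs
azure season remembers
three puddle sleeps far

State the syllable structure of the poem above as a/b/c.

Line 1: anemone(4) + runs(1) = 5
Line 2: azure(2) + season(2) + remembers(3) = 7
Line 3: three(1) + puddle(2) + sleeps(1) + far(1) = 5

5/7/5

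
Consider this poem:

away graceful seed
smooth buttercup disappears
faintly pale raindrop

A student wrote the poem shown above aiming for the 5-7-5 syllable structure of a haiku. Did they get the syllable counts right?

Yes

Line 1: away (2), graceful (2), seed (1) → 5 ✓
Line 2: smooth (1), buttercup (3), disappears (3) → 7 ✓
Line 3: faintly (2), pale (1), raindrop (2) → 5 ✓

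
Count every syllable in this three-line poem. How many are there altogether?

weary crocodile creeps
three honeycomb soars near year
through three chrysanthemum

Line 1: weary (2), crocodile (3), creeps (1) → 6
Line 2: three (1), honeycomb (3), soars (1), near (1), year (1) → 7
Line 3: through (1), three (1), chrysanthemum (4) → 6
Total: 6 + 7 + 6 = 19

19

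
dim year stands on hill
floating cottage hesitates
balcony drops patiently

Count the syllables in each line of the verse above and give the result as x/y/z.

Line 1: dim (1), year (1), stands (1), on (1), hill (1) → 5
Line 2: floating (2), cottage (2), hesitates (3) → 7
Line 3: balcony (3), drops (1), patiently (3) → 7

5/7/7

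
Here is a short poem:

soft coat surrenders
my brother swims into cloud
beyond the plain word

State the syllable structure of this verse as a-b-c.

5-7-5

Line 1: soft(1) + coat(1) + surrenders(3) = 5
Line 2: my(1) + brother(2) + swims(1) + into(2) + cloud(1) = 7
Line 3: beyond(2) + the(1) + plain(1) + word(1) = 5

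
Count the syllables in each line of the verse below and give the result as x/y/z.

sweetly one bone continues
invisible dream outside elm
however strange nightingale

7/8/7

Line 1: sweetly(2) + one(1) + bone(1) + continues(3) = 7
Line 2: invisible(4) + dream(1) + outside(2) + elm(1) = 8
Line 3: however(3) + strange(1) + nightingale(3) = 7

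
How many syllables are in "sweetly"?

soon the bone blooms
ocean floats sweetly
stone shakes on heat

"sweetly" has 2 syllables.

2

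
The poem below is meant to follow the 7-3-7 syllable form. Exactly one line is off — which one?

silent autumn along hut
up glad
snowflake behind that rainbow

Line 2

Line 1: silent (2), autumn (2), along (2), hut (1) → 7 ✓
Line 2: up (1), glad (1) → 2 (expected 3)
Line 3: snowflake (2), behind (2), that (1), rainbow (2) → 7 ✓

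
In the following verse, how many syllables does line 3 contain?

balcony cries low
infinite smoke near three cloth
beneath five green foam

5

Line 3: beneath (2), five (1), green (1), foam (1) → 5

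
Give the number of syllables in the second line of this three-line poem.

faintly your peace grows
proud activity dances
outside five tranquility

The second line: proud(1) + activity(4) + dances(2) = 7

7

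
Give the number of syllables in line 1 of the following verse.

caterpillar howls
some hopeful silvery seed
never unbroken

Line 1: caterpillar (4), howls (1) → 5

5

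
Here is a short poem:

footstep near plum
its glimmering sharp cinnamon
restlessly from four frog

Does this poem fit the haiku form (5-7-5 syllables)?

Line 1: footstep (2), near (1), plum (1) → 4 (expected 5)
Line 2: its (1), glimmering (3), sharp (1), cinnamon (3) → 8 (expected 7)
Line 3: restlessly (3), from (1), four (1), frog (1) → 6 (expected 5)

No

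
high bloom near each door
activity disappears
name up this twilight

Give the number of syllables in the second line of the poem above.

7

The second line: activity (4), disappears (3) → 7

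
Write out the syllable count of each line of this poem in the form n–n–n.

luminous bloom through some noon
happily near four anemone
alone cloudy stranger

7–9–6

Line 1: luminous (3), bloom (1), through (1), some (1), noon (1) → 7
Line 2: happily (3), near (1), four (1), anemone (4) → 9
Line 3: alone (2), cloudy (2), stranger (2) → 6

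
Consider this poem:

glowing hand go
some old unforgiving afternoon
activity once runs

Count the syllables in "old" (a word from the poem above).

"old" has 1 syllable.

1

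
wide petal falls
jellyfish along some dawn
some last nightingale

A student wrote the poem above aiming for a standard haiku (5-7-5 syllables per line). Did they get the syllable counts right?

No

Line 1: wide (1), petal (2), falls (1) → 4 (expected 5)
Line 2: jellyfish (3), along (2), some (1), dawn (1) → 7 ✓
Line 3: some (1), last (1), nightingale (3) → 5 ✓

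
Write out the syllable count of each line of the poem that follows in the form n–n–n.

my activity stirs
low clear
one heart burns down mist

6–2–5

Line 1: my(1) + activity(4) + stirs(1) = 6
Line 2: low(1) + clear(1) = 2
Line 3: one(1) + heart(1) + burns(1) + down(1) + mist(1) = 5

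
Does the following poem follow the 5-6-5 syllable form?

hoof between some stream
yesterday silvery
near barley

Line 1: hoof (1), between (2), some (1), stream (1) → 5 ✓
Line 2: yesterday (3), silvery (3) → 6 ✓
Line 3: near (1), barley (2) → 3 (expected 5)

No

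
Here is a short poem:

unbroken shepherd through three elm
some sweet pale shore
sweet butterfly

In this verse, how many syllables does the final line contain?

4

The final line: "sweet butterfly": 1+3 = 4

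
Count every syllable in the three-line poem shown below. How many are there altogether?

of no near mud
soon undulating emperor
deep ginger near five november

20

Line 1: "of no near mud": 1+1+1+1 = 4
Line 2: "soon undulating emperor": 1+4+3 = 8
Line 3: "deep ginger near five november": 1+2+1+1+3 = 8
Total: 4 + 8 + 8 = 20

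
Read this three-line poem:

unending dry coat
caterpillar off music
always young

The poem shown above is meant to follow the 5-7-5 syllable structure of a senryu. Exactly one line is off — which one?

Line 1: unending(3) + dry(1) + coat(1) = 5 ✓
Line 2: caterpillar(4) + off(1) + music(2) = 7 ✓
Line 3: always(2) + young(1) = 3 (expected 5)

The third line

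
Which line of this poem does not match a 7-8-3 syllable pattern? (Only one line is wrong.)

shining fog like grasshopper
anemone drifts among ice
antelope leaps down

Line 3

Line 1: shining(2) + fog(1) + like(1) + grasshopper(3) = 7 ✓
Line 2: anemone(4) + drifts(1) + among(2) + ice(1) = 8 ✓
Line 3: antelope(3) + leaps(1) + down(1) = 5 (expected 3)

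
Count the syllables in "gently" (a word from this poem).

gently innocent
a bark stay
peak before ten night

"gently" has 2 syllables.

2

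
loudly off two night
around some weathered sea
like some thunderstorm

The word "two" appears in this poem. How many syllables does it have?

1

"two" has 1 syllable.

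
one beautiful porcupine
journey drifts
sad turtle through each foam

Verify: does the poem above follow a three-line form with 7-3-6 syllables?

Line 1: "one beautiful porcupine": 1+3+3 = 7 ✓
Line 2: "journey drifts": 2+1 = 3 ✓
Line 3: "sad turtle through each foam": 1+2+1+1+1 = 6 ✓

Yes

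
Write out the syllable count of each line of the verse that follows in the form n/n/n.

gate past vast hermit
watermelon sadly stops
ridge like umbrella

Line 1: gate (1), past (1), vast (1), hermit (2) → 5
Line 2: watermelon (4), sadly (2), stops (1) → 7
Line 3: ridge (1), like (1), umbrella (3) → 5

5/7/5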